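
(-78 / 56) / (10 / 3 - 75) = 117 / 6020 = 0.02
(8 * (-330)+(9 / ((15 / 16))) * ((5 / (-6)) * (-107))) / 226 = -892 / 113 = -7.89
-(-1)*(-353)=-353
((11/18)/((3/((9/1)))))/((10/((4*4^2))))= 176/15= 11.73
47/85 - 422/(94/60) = -268.81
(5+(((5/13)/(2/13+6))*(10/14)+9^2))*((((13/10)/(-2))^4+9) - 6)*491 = 2406392157287/17920000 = 134285.28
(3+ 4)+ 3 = 10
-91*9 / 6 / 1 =-273 / 2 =-136.50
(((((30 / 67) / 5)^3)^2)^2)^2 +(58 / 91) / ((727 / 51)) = 198058476692473926661989766056860090795878077390 / 4429666883889113443602851999431904016509205173197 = 0.04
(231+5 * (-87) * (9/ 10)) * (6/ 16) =-963/ 16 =-60.19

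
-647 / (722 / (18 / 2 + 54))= -40761 / 722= -56.46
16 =16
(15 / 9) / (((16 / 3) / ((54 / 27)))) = 5 / 8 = 0.62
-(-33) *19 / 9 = 209 / 3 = 69.67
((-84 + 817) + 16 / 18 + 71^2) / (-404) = -25987 / 1818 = -14.29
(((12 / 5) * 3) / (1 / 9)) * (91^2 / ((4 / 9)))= 6036849 / 5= 1207369.80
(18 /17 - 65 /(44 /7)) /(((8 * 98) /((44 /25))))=-6943 /333200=-0.02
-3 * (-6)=18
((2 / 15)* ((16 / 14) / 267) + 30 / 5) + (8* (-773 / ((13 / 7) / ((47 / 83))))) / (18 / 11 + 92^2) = 5.78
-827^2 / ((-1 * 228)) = 683929 / 228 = 2999.69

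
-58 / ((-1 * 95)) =58 / 95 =0.61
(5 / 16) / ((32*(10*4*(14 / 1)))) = 0.00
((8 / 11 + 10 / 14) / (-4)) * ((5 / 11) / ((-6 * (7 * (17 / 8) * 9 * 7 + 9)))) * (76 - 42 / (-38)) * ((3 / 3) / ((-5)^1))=-54205 / 121807917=-0.00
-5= -5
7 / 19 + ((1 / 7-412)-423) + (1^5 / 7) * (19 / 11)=-1220496 / 1463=-834.24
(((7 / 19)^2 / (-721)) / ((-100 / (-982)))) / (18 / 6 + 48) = -3437 / 94816650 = -0.00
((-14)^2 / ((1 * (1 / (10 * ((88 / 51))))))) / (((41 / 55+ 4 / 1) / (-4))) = -37945600 / 13311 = -2850.69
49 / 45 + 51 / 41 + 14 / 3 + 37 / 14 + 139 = 3839431 / 25830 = 148.64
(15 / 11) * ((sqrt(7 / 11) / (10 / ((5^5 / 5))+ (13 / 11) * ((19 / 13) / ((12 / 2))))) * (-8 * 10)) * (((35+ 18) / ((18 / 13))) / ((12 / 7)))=-60287500 * sqrt(77) / 82731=-6394.47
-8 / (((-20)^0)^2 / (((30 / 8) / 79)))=-30 / 79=-0.38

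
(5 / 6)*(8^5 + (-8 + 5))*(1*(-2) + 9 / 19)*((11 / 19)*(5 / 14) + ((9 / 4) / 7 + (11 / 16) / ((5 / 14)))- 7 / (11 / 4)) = 5130048815 / 1334256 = 3844.88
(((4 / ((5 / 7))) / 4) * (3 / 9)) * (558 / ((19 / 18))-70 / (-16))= 567119 / 2280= 248.74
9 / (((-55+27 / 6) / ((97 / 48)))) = -291 / 808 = -0.36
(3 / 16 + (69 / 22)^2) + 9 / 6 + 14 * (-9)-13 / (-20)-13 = -1227673 / 9680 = -126.83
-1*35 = -35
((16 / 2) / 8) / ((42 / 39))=13 / 14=0.93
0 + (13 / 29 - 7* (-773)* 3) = 470770 / 29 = 16233.45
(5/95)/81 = 1/1539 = 0.00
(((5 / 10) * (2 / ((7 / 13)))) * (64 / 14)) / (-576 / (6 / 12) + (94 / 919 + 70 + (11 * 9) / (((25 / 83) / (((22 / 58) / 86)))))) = -23836654400 / 3033555442603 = -0.01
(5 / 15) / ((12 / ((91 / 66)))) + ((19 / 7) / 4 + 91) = 1525435 / 16632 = 91.72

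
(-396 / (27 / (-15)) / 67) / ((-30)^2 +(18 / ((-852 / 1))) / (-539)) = 16838360 / 4615241601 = 0.00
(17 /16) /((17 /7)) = 7 /16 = 0.44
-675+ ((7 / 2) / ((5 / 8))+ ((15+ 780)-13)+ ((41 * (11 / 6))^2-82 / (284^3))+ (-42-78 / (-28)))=20648604262373 / 3607742880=5723.41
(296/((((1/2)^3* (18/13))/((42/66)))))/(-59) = -107744/5841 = -18.45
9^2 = 81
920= 920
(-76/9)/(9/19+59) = -722/5085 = -0.14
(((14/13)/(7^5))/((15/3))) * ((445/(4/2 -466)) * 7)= -89/1034488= -0.00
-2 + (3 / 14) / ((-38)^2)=-40429 / 20216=-2.00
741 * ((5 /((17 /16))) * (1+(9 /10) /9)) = 65208 /17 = 3835.76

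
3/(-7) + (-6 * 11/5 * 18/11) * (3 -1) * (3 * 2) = -9087/35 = -259.63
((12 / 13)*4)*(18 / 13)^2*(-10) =-155520 / 2197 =-70.79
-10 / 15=-2 / 3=-0.67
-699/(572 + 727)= -233/433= -0.54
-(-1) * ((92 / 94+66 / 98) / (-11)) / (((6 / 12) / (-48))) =365280 / 25333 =14.42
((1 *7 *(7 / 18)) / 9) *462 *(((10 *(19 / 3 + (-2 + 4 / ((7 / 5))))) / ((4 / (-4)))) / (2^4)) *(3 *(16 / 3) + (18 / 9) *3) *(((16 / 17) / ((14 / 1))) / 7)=-182710 / 1377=-132.69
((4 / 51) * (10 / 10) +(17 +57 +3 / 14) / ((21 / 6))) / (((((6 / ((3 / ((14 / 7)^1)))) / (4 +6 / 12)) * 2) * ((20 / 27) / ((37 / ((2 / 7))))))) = 2092.90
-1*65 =-65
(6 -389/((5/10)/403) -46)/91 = -313574/91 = -3445.87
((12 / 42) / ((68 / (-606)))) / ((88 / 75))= -22725 / 10472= -2.17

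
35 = 35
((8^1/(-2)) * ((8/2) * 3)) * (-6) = 288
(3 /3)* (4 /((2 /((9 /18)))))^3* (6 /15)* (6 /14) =6 /35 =0.17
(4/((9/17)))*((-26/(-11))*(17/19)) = 30056/1881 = 15.98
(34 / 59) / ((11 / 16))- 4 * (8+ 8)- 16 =-51376 / 649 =-79.16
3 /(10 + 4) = 3 /14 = 0.21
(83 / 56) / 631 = 83 / 35336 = 0.00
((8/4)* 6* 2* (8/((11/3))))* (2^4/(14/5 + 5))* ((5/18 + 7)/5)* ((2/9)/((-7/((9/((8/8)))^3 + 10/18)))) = -125827072/34749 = -3621.03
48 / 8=6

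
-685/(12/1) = -685/12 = -57.08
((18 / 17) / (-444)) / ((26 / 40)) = -30 / 8177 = -0.00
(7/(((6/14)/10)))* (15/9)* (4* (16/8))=19600/9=2177.78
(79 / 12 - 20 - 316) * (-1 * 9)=2964.75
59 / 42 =1.40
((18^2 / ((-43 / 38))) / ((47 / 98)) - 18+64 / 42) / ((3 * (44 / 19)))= -88.31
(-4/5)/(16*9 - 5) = -4/695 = -0.01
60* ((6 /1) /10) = 36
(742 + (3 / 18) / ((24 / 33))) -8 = 734.23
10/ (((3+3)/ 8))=40/ 3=13.33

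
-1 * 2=-2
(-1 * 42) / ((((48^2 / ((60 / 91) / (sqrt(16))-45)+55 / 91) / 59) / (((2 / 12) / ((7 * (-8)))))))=-456365 / 3142504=-0.15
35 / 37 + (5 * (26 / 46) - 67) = -53807 / 851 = -63.23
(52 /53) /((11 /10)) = 520 /583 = 0.89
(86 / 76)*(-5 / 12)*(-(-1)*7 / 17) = -1505 / 7752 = -0.19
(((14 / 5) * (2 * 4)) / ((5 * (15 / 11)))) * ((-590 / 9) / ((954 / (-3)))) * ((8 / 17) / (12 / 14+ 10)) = 1017632 / 34665975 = 0.03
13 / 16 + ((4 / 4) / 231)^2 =693709 / 853776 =0.81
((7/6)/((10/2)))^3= 343/27000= 0.01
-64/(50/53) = -1696/25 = -67.84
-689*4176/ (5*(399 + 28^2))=-221328/ 455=-486.44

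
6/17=0.35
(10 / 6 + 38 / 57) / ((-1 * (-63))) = 1 / 27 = 0.04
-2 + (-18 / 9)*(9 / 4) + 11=9 / 2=4.50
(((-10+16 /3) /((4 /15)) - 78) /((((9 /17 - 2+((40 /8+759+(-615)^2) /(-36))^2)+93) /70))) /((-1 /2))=42081120 /348822467519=0.00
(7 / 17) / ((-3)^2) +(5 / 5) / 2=167 / 306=0.55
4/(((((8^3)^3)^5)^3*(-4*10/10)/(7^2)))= -0.00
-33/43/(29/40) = -1320/1247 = -1.06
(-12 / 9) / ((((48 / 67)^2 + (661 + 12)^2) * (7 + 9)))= -0.00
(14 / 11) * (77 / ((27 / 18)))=196 / 3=65.33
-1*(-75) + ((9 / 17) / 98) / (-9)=124949 / 1666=75.00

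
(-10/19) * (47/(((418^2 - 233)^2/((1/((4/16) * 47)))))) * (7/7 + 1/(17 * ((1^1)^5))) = -720/9834416233163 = -0.00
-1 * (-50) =50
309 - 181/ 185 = 56984/ 185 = 308.02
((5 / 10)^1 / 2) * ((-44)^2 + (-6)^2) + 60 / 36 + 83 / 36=17891 / 36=496.97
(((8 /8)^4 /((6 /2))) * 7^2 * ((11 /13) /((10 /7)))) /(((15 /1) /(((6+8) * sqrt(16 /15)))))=105644 * sqrt(15) /43875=9.33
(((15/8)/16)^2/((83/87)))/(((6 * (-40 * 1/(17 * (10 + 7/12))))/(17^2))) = -271418685/87031808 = -3.12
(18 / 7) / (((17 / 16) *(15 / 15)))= 288 / 119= 2.42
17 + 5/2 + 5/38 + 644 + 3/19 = 12612/19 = 663.79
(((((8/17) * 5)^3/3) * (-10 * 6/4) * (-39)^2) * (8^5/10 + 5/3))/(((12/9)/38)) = -45477315936000/4913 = -9256526752.70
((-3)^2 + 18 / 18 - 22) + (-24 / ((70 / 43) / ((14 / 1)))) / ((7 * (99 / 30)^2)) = -37372 / 2541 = -14.71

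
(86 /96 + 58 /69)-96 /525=100049 /64400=1.55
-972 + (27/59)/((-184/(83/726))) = -2553592491/2627152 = -972.00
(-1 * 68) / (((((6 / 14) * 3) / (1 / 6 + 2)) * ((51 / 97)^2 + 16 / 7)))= -203780122 / 4556277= -44.73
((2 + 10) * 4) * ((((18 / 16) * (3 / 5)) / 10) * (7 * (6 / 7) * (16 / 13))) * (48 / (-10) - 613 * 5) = -119353824 / 1625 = -73448.51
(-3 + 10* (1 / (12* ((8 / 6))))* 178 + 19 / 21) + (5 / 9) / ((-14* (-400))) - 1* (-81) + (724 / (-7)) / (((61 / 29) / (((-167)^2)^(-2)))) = 90941828865978901 / 478251401856480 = 190.15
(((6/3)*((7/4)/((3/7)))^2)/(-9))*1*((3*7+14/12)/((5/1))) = -319333/19440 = -16.43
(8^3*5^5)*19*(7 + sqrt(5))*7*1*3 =638400000*sqrt(5) + 4468800000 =5896305796.84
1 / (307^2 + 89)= 1 / 94338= 0.00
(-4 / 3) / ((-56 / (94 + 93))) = 187 / 42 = 4.45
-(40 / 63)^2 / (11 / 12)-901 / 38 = -13355453 / 553014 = -24.15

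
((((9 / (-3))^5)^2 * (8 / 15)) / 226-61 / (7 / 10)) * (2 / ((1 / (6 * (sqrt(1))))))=2477688 / 3955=626.47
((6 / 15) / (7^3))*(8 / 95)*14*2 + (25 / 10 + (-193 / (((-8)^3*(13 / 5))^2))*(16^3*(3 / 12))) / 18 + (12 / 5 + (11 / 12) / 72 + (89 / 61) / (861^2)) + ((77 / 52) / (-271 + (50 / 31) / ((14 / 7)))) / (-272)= 5268596422947781177 / 2067578624187367200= 2.55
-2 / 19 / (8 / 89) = -89 / 76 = -1.17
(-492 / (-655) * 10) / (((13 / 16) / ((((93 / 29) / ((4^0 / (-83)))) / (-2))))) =60763968 / 49387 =1230.36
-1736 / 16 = -217 / 2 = -108.50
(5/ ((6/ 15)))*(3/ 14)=75/ 28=2.68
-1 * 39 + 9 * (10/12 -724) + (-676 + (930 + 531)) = -11525/2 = -5762.50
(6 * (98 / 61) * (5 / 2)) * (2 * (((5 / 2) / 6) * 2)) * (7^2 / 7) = 17150 / 61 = 281.15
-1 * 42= -42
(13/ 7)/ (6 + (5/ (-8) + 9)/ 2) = 0.18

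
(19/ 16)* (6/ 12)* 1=19/ 32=0.59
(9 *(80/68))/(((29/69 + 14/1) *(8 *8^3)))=621/3464192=0.00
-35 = -35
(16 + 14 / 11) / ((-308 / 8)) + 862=729734 / 847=861.55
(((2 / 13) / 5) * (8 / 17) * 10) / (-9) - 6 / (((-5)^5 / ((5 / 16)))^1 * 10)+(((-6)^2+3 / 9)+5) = 4109005967 / 99450000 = 41.32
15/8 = 1.88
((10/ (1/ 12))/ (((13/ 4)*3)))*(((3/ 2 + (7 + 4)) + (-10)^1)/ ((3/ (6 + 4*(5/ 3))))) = 129.91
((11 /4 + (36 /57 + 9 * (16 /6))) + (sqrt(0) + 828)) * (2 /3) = 65009 /114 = 570.25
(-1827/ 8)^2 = 3337929/ 64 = 52155.14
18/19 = 0.95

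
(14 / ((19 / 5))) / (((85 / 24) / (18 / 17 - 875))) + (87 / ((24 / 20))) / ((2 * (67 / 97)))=-1260612221 / 1471588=-856.63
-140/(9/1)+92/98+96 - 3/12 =143119/1764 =81.13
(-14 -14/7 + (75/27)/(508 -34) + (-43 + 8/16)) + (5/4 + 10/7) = -3333529/59724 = -55.82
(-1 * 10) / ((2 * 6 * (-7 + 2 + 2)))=0.28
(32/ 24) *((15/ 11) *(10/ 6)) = 100/ 33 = 3.03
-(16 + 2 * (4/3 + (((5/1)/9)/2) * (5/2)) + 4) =-433/18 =-24.06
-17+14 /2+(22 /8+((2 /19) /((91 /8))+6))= -8581 /6916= -1.24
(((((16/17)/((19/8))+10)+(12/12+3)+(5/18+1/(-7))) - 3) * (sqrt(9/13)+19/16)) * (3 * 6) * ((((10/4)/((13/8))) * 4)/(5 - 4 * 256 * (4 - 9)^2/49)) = -3285079/1120691 - 157683792 * sqrt(13)/276810677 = -4.99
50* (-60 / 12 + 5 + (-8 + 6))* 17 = -1700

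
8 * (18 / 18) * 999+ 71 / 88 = 7992.81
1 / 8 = 0.12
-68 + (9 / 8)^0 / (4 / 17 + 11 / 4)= -13736 / 203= -67.67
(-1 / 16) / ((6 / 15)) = -5 / 32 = -0.16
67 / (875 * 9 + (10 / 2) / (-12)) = 804 / 94495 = 0.01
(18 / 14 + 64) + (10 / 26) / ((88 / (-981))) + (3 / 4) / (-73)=60.99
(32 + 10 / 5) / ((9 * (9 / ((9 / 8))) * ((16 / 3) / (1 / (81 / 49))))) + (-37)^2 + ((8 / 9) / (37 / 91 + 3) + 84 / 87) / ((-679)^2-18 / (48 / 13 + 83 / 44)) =1369.05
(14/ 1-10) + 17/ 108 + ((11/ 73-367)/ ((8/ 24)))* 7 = -60704263/ 7884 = -7699.68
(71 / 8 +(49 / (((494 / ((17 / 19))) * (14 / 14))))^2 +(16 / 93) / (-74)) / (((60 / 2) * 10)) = 5384132089601 / 181885057941600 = 0.03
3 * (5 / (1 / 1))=15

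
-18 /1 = -18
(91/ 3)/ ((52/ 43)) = 301/ 12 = 25.08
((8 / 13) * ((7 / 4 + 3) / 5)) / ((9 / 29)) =1.88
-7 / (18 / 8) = -3.11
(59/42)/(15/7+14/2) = 59/384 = 0.15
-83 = -83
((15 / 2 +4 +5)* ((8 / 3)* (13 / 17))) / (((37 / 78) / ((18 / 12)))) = 66924 / 629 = 106.40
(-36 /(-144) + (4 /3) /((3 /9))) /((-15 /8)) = -34 /15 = -2.27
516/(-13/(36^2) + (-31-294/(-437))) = -17.01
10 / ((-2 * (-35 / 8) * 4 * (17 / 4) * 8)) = 0.01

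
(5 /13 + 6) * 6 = 38.31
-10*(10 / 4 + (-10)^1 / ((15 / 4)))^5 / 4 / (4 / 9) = 5 / 6912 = 0.00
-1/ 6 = -0.17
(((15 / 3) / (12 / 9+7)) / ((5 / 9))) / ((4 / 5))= 27 / 20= 1.35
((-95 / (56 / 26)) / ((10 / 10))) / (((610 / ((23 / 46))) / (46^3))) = -3005249 / 854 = -3519.03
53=53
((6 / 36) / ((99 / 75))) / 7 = 0.02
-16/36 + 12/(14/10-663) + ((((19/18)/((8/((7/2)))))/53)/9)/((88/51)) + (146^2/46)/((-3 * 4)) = -2995280849263/76648847616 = -39.08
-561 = -561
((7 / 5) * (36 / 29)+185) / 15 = 27077 / 2175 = 12.45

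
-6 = -6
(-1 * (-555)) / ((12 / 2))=92.50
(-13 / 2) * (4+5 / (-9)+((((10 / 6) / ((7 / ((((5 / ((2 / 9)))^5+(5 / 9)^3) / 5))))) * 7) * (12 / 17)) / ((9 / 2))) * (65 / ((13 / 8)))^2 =-349758614028200 / 111537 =-3135807974.29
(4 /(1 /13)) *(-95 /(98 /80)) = -197600 /49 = -4032.65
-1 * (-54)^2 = -2916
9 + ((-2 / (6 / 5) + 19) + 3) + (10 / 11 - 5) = 833 / 33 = 25.24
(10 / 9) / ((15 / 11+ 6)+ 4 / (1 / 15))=110 / 6669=0.02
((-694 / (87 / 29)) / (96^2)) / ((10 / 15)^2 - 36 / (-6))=-347 / 89088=-0.00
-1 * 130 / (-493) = 130 / 493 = 0.26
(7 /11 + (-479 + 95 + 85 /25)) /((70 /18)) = -188082 /1925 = -97.70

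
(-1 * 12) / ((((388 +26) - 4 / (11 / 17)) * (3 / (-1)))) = 22 / 2243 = 0.01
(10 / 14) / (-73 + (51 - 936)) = -5 / 6706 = -0.00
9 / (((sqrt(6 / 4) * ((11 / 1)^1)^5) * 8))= 0.00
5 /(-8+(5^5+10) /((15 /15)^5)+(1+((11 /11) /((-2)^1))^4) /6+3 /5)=2400 /1501333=0.00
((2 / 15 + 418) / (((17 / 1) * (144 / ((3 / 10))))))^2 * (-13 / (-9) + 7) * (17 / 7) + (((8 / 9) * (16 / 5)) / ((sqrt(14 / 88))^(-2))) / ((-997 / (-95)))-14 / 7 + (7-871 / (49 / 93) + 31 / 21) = -6853542761187421 / 4162367199375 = -1646.55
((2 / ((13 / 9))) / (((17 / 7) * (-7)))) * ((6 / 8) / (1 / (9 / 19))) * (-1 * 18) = 2187 / 4199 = 0.52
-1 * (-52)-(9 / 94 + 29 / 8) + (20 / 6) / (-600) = 816791 / 16920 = 48.27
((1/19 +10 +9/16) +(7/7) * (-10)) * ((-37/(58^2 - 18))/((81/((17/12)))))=-117623/988702848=-0.00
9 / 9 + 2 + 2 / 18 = 28 / 9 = 3.11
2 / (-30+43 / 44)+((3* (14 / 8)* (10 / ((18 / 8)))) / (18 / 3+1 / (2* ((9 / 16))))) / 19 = 82253 / 752153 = 0.11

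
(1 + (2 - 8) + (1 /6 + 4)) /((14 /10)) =-25 /42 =-0.60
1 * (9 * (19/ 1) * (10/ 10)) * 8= 1368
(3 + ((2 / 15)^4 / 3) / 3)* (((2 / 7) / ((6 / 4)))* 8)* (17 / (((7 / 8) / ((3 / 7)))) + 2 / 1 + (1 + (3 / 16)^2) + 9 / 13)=895618421693 / 16253055000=55.10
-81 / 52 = -1.56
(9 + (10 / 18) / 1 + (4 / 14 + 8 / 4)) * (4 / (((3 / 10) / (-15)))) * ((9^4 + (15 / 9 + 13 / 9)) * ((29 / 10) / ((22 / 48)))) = -204491490880 / 2079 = -98360505.47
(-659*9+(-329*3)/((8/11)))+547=-53929/8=-6741.12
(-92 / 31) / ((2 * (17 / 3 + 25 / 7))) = -483 / 3007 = -0.16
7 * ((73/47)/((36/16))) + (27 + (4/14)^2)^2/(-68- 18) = -322815583/87343578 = -3.70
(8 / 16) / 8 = 1 / 16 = 0.06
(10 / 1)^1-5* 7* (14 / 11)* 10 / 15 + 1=-18.70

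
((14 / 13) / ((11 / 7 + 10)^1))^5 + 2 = 2589246320408954 / 1294618640600493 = 2.00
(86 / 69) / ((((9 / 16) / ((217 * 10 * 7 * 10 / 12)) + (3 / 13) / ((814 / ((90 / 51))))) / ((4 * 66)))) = 413604801209600 / 684723087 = 604046.82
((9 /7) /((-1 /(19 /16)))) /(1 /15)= -2565 /112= -22.90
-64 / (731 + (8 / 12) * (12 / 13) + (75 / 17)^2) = -60112 / 705451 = -0.09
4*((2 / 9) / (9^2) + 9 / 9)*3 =2924 / 243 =12.03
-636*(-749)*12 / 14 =408312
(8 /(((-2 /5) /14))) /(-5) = 56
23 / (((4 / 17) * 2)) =391 / 8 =48.88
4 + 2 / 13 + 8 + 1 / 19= 3015 / 247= 12.21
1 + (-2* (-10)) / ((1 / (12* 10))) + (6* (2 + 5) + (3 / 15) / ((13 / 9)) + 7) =159259 / 65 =2450.14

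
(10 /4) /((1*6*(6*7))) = 5 /504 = 0.01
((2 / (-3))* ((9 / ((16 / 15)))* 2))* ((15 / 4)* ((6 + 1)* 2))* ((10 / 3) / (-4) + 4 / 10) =4095 / 16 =255.94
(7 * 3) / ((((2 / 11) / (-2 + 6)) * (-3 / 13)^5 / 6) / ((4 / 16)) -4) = -85768683 / 16336973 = -5.25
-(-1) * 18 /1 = 18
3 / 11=0.27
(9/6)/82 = 0.02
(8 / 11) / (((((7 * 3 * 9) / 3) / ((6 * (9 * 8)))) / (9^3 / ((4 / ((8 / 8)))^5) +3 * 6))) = 57483 / 616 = 93.32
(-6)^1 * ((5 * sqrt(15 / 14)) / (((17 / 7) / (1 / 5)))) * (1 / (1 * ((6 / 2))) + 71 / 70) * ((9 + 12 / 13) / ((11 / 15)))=-46.63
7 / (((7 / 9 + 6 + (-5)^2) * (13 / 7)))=441 / 3718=0.12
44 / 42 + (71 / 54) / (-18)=6631 / 6804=0.97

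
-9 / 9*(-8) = 8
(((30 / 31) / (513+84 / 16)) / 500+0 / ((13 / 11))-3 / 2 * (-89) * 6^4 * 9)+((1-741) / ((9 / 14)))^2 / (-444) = 202246795636286 / 130132575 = 1554159.64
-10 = -10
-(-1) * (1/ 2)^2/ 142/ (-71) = -1/ 40328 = -0.00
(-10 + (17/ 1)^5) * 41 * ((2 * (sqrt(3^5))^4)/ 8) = 3437462365623/ 4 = 859365591405.75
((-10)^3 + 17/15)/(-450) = 14983/6750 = 2.22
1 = 1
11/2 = 5.50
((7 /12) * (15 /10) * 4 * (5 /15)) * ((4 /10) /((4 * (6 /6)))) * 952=1666 /15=111.07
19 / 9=2.11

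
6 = 6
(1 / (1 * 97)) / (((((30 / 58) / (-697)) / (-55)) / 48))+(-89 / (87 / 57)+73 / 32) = 3296305349 / 90016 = 36619.10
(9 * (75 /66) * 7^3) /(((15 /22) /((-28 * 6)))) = -864360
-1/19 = -0.05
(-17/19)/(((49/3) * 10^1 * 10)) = -51/93100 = -0.00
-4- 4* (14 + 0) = -60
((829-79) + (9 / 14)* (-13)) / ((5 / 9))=93447 / 70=1334.96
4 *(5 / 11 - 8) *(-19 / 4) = 1577 / 11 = 143.36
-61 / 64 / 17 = -61 / 1088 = -0.06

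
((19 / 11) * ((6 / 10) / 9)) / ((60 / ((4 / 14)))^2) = 19 / 7276500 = 0.00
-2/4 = -1/2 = -0.50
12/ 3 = 4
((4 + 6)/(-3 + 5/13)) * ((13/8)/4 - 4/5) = 819/544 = 1.51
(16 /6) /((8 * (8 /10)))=5 /12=0.42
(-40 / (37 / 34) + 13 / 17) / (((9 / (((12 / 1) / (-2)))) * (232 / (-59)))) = -1335701 / 218892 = -6.10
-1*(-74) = 74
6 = 6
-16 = -16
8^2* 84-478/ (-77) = 414430/ 77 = 5382.21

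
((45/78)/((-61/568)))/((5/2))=-1704/793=-2.15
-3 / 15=-1 / 5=-0.20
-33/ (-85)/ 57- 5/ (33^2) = 3904/ 1758735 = 0.00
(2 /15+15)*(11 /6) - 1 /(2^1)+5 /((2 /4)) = 1676 /45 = 37.24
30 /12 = 5 /2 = 2.50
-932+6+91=-835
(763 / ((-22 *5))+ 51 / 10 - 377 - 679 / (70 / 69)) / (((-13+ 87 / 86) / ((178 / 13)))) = 176493586 / 147433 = 1197.11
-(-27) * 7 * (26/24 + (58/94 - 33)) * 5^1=-5560695/188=-29578.16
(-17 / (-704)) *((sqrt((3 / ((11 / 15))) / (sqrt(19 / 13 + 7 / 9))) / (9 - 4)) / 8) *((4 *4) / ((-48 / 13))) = -221 *13^(1 / 4) *sqrt(165) *262^(3 / 4) / 81157120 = -0.00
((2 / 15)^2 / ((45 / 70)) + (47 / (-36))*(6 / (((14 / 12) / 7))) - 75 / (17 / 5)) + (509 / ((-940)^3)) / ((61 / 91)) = -4816067565475343 / 69766564248000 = -69.03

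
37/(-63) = -37/63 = -0.59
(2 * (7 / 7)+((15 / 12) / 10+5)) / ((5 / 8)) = 57 / 5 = 11.40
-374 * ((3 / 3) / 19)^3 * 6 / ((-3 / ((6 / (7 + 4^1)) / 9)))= 136 / 20577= 0.01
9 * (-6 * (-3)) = 162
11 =11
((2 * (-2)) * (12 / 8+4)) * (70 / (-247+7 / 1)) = 77 / 12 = 6.42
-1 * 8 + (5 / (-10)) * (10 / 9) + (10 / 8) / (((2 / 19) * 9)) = -521 / 72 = -7.24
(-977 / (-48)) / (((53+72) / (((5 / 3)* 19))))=18563 / 3600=5.16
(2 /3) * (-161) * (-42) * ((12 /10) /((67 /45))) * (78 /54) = 351624 /67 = 5248.12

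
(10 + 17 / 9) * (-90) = -1070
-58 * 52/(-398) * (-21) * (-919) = 29102892/199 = 146245.69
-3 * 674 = -2022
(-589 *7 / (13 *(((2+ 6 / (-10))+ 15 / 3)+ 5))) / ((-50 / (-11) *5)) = -2387 / 1950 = -1.22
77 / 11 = 7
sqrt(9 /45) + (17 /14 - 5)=-53 /14 + sqrt(5) /5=-3.34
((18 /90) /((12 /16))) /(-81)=-4 /1215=-0.00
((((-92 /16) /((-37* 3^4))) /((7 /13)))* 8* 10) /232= 1495 /1216782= 0.00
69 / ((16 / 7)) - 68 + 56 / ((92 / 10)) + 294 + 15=277.27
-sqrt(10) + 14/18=7/9 - sqrt(10)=-2.38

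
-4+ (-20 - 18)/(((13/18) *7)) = -1048/91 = -11.52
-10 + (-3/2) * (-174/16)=101/16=6.31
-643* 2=-1286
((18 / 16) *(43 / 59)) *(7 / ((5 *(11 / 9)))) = 24381 / 25960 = 0.94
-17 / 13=-1.31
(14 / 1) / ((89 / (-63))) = -9.91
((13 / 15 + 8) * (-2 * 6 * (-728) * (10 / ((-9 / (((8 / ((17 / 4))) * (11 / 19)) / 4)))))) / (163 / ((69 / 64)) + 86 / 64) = -29016064 / 188751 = -153.73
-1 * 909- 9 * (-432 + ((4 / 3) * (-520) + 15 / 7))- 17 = 64279 / 7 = 9182.71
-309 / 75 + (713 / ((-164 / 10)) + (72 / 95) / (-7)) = -13006463 / 272650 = -47.70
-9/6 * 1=-3/2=-1.50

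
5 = 5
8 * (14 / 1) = 112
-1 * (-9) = 9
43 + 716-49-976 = -266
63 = 63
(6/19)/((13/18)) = 108/247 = 0.44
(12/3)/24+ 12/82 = 77/246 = 0.31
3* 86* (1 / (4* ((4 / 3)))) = 387 / 8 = 48.38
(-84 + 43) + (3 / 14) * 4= -281 / 7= -40.14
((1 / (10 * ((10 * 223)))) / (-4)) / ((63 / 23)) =-23 / 5619600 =-0.00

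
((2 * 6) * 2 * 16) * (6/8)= 288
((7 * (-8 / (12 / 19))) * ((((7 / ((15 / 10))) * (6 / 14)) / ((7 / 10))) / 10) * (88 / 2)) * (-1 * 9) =10032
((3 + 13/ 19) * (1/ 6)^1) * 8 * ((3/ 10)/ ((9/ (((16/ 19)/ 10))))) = 224/ 16245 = 0.01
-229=-229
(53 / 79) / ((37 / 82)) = 4346 / 2923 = 1.49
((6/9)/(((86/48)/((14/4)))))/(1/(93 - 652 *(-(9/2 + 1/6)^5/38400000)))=47477076787/391837500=121.17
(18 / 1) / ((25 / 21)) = 378 / 25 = 15.12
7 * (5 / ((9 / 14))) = 490 / 9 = 54.44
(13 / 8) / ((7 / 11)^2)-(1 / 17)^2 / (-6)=1363987 / 339864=4.01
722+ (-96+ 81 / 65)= 40771 / 65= 627.25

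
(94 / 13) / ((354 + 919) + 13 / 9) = 423 / 74555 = 0.01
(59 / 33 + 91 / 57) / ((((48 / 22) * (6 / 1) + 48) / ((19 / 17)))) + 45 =772181 / 17136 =45.06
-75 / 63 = -1.19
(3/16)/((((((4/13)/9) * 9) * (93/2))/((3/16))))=39/15872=0.00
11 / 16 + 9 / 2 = 83 / 16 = 5.19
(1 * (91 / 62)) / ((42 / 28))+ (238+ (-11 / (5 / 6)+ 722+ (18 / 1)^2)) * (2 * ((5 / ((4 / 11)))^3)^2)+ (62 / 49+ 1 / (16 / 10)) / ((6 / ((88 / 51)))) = 17176053764.34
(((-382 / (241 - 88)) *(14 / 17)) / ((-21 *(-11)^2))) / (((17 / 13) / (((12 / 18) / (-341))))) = -19864 / 16419938733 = -0.00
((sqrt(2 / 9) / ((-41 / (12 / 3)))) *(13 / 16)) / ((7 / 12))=-13 *sqrt(2) / 287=-0.06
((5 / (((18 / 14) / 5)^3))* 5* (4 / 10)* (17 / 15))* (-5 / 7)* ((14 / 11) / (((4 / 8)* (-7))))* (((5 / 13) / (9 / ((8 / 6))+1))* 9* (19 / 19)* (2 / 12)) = 12.89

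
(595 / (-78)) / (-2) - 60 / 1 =-8765 / 156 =-56.19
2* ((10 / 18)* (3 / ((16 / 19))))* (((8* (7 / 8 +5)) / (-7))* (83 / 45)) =-74119 / 1512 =-49.02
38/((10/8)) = 152/5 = 30.40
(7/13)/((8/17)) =1.14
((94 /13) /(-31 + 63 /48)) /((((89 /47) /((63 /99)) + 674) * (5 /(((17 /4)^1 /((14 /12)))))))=-1802544 /6876634375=-0.00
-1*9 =-9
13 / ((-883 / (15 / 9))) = -0.02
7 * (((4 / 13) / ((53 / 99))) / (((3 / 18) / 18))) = 299376 / 689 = 434.51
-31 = -31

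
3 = 3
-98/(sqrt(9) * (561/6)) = -196/561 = -0.35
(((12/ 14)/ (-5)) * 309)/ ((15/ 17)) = -10506/ 175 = -60.03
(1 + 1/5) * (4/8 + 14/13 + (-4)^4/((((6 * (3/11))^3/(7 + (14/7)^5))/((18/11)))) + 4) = 4481.00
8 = 8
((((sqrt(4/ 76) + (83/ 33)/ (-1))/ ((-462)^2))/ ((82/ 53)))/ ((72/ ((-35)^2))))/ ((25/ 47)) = -206753/ 848688192 + 2491 * sqrt(19)/ 488638656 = -0.00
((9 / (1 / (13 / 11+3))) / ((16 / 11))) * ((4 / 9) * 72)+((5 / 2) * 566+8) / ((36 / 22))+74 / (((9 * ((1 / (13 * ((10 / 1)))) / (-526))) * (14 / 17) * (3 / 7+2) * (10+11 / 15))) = -70982123 / 2898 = -24493.49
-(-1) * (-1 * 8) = -8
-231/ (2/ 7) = -1617/ 2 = -808.50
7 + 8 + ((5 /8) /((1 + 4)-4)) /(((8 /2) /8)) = 65 /4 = 16.25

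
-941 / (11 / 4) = -3764 / 11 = -342.18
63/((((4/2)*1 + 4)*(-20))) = -21/40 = -0.52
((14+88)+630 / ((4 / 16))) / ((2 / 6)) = 7866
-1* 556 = -556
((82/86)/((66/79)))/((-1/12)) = -6478/473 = -13.70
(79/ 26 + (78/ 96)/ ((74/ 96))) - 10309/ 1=-9913321/ 962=-10304.91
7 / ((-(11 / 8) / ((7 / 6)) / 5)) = -980 / 33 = -29.70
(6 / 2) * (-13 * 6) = -234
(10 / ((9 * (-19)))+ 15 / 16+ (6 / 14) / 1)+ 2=63347 / 19152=3.31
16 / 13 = 1.23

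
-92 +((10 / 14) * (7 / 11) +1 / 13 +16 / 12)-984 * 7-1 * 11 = -6989.14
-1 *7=-7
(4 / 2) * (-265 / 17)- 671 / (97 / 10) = -165480 / 1649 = -100.35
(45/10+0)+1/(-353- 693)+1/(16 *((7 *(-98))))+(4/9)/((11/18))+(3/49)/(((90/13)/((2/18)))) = 44559677633/8524565280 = 5.23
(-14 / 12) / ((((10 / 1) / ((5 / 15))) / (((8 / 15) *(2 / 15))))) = -28 / 10125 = -0.00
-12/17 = -0.71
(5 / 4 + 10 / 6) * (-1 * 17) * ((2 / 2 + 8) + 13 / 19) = -27370 / 57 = -480.18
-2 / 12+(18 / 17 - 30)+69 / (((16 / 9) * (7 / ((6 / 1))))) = 11881 / 2856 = 4.16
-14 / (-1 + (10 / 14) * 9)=-49 / 19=-2.58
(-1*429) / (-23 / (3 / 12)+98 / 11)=4719 / 914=5.16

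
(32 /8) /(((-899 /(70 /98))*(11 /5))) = -100 /69223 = -0.00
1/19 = 0.05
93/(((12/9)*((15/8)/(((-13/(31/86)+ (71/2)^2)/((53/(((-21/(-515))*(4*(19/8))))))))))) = 181703403/545900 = 332.85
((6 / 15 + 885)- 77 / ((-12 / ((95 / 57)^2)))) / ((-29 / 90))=-487741 / 174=-2803.11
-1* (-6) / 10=3 / 5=0.60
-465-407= -872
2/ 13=0.15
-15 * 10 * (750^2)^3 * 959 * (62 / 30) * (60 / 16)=-198417123413085937500000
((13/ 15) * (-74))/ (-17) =962/ 255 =3.77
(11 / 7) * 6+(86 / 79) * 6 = 8826 / 553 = 15.96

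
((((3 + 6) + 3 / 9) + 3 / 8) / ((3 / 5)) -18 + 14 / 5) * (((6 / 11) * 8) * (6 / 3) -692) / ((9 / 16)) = -5306296 / 4455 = -1191.09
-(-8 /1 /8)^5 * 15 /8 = 15 /8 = 1.88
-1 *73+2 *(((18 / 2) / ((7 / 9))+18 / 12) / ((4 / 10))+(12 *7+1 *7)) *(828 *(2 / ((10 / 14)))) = 2866999 / 5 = 573399.80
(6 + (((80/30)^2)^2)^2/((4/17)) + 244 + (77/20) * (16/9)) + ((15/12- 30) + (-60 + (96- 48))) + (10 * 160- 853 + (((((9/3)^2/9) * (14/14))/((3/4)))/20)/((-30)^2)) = 9702753892/820125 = 11830.82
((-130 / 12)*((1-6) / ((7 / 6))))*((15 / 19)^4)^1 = 16453125 / 912247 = 18.04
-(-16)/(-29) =-16/29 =-0.55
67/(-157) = -67/157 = -0.43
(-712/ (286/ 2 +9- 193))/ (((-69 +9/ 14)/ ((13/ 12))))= -32396/ 117711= -0.28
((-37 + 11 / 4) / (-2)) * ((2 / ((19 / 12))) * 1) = 21.63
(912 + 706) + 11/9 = 14573/9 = 1619.22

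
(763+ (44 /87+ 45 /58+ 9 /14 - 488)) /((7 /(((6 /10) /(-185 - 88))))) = -168647 /1939665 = -0.09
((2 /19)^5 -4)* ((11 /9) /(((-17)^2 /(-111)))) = 1.88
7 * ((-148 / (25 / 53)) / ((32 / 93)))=-1276611 / 200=-6383.06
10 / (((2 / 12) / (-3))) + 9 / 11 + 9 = -1872 / 11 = -170.18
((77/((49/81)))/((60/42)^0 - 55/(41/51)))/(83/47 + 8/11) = -18886527/24939572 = -0.76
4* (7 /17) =1.65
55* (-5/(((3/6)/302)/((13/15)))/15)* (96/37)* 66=-60805888/37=-1643402.38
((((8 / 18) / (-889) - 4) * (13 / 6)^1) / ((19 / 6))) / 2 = -208052 / 152019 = -1.37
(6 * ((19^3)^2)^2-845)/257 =13279889514396121/257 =51672721845899.30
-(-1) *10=10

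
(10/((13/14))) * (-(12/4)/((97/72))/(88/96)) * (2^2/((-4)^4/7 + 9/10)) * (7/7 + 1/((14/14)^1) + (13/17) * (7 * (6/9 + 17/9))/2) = -15269184000/618521761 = -24.69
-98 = -98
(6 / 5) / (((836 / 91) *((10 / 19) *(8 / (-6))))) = -819 / 4400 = -0.19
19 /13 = 1.46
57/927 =19/309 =0.06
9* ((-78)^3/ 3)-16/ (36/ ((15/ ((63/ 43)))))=-269071844/ 189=-1423660.55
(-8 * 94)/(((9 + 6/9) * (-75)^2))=-752/54375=-0.01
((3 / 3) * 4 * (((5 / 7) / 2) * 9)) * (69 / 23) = 38.57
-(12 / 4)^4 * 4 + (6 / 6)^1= -323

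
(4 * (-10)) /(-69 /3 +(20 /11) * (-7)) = 440 /393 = 1.12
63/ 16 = 3.94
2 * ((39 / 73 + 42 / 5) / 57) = 0.31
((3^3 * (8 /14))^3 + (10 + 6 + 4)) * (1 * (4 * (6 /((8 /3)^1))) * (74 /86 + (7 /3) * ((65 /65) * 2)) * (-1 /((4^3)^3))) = -677299377 /966590464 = -0.70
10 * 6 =60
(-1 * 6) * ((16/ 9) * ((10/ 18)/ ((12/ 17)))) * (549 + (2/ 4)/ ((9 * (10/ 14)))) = -3360356/ 729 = -4609.54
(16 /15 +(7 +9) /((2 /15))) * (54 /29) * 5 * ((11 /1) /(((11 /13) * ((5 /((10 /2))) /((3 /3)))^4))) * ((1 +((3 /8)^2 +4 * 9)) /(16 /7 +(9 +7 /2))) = 36807.86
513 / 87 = 171 / 29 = 5.90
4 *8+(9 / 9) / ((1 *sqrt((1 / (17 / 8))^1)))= sqrt(34) / 4+32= 33.46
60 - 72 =-12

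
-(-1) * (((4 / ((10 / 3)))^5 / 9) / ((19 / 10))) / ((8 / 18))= 3888 / 11875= 0.33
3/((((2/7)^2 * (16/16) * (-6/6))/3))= -441/4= -110.25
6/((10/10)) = 6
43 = 43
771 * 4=3084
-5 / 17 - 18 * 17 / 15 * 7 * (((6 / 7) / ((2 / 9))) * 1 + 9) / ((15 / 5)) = -10409 / 17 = -612.29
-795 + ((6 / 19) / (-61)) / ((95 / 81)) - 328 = -123648401 / 110105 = -1123.00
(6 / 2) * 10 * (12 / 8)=45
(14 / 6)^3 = 343 / 27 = 12.70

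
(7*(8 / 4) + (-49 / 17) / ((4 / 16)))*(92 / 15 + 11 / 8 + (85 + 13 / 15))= 15687 / 68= 230.69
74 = 74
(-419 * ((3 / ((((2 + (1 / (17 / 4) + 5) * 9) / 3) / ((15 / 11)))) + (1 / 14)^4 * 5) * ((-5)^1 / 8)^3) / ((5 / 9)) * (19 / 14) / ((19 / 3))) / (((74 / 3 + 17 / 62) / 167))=464036067501525 / 7025822949376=66.05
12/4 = 3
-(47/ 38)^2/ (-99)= 2209/ 142956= 0.02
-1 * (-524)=524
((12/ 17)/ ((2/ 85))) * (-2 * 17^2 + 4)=-17220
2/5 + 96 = 482/5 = 96.40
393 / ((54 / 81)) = 1179 / 2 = 589.50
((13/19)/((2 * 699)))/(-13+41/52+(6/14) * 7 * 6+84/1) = 338/62008989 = 0.00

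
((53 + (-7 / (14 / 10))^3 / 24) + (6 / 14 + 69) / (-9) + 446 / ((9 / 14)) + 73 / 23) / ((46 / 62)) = 264852871 / 266616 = 993.39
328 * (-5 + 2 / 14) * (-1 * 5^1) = 55760 / 7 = 7965.71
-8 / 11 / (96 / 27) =-9 / 44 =-0.20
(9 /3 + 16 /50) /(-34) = -83 /850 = -0.10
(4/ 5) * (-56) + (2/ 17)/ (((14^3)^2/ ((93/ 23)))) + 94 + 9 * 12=1157011090833/ 7360121440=157.20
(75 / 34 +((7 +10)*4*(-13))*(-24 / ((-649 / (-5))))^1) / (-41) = -3655395 / 904706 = -4.04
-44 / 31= -1.42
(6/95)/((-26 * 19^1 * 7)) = -3/164255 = -0.00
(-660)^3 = -287496000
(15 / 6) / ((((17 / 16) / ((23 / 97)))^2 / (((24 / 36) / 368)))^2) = 1354240 / 66546486705609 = 0.00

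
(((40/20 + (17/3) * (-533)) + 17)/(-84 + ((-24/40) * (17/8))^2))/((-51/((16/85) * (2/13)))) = -92200960/4456519587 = -0.02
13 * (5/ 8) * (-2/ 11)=-65/ 44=-1.48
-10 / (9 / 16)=-160 / 9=-17.78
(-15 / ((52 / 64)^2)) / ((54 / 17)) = -10880 / 1521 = -7.15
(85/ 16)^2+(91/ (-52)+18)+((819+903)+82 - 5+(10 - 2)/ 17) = 8024841/ 4352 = 1843.94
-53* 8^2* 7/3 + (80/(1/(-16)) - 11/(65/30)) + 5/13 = -358775/39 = -9199.36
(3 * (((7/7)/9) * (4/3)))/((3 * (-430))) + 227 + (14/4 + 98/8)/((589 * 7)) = 3104631193/13676580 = 227.00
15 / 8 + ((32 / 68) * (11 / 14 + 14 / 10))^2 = 28743 / 9800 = 2.93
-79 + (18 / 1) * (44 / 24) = -46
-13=-13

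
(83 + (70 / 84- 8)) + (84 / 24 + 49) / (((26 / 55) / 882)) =3823120 / 39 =98028.72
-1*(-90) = 90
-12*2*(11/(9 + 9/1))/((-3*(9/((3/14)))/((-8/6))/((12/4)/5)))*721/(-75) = 9064/10125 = 0.90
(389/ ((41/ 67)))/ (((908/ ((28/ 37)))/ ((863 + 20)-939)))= -10216696/ 344359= -29.67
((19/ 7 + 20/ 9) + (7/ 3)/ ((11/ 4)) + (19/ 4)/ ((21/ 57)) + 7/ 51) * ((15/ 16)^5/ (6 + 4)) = 14962100625/ 10980687872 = 1.36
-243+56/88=-2666/11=-242.36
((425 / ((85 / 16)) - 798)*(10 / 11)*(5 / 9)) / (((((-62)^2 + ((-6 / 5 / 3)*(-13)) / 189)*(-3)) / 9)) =5654250 / 19979333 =0.28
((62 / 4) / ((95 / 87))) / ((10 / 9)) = 24273 / 1900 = 12.78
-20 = -20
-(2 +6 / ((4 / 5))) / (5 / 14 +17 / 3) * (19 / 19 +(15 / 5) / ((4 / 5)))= -7581 / 1012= -7.49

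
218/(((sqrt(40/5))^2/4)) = 109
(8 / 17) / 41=0.01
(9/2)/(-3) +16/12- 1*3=-19/6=-3.17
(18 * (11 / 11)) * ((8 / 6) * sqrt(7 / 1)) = 24 * sqrt(7) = 63.50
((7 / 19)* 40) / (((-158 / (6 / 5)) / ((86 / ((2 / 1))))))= -7224 / 1501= -4.81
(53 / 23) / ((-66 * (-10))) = 53 / 15180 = 0.00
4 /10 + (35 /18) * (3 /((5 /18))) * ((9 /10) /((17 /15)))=2903 /170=17.08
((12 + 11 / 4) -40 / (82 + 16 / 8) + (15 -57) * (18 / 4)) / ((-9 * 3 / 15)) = 73385 / 756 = 97.07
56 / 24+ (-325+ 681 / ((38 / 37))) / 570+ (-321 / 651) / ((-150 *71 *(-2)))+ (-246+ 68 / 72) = -303008515774 / 1251433575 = -242.13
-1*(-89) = 89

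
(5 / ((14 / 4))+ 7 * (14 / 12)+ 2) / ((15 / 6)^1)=487 / 105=4.64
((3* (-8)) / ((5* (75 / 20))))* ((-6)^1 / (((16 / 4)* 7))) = 48 / 175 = 0.27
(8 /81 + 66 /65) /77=838 /57915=0.01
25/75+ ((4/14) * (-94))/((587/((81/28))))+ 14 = 1225388/86289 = 14.20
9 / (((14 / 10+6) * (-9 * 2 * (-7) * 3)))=5 / 1554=0.00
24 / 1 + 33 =57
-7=-7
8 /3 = 2.67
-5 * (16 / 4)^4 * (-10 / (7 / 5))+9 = 64063 / 7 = 9151.86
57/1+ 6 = 63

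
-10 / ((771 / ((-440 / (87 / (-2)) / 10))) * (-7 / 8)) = 7040 / 469539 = 0.01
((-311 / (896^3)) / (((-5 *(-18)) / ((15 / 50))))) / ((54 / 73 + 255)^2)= -1657319 / 75212044636048588800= -0.00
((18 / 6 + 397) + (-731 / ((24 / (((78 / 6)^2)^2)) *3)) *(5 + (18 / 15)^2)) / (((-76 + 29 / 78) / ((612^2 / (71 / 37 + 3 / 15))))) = 741961531635129 / 170030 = 4363709531.47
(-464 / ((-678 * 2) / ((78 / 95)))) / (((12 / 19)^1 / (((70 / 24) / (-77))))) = -377 / 22374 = -0.02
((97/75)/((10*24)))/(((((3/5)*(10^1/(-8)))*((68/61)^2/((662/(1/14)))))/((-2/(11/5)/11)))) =836291029/188832600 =4.43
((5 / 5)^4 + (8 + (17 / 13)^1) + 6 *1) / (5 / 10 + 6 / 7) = 2968 / 247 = 12.02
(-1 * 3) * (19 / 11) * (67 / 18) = -1273 / 66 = -19.29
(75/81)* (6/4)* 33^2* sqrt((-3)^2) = 9075/2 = 4537.50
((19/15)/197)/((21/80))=304/12411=0.02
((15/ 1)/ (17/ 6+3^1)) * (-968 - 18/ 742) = -6464466/ 2597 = -2489.21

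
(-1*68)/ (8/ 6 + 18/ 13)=-1326/ 53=-25.02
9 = 9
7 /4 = 1.75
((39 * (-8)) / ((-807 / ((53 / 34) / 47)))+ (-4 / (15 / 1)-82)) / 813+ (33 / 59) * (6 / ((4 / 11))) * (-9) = -25720531479197 / 309287858310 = -83.16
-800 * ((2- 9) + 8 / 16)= 5200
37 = 37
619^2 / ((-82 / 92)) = -17625406 / 41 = -429887.95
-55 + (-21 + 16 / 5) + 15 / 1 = -289 / 5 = -57.80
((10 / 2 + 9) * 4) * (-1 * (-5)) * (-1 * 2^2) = -1120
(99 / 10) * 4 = 198 / 5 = 39.60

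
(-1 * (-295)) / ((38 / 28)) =4130 / 19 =217.37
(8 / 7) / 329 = 8 / 2303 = 0.00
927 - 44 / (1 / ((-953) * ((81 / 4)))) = 850050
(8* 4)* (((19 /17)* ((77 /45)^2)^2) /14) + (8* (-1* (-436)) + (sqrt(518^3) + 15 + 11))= 246489782602 /69710625 + 518* sqrt(518)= 15325.38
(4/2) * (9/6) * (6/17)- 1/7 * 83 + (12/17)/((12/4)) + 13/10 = -11023/1190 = -9.26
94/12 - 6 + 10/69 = 91/46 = 1.98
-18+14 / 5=-76 / 5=-15.20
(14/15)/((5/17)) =238/75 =3.17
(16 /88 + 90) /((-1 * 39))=-992 /429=-2.31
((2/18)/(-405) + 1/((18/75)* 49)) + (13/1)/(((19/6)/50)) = 1393694263/6786990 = 205.35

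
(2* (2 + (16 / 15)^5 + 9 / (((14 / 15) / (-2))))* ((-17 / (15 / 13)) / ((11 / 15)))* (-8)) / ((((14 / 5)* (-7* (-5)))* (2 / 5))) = -74737199212 / 573024375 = -130.43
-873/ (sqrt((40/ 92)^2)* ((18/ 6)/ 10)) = -6693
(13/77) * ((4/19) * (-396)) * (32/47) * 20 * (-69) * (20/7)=1653350400/43757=37784.82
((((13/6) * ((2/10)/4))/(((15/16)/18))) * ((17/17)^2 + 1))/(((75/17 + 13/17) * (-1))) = -221/275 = -0.80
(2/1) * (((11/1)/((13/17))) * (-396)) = -148104/13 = -11392.62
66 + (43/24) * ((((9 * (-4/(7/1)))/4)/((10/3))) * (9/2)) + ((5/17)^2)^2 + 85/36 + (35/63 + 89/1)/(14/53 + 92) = 27265659158413/411685031520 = 66.23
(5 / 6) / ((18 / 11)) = 55 / 108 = 0.51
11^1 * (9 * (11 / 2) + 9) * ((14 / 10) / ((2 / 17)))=153153 / 20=7657.65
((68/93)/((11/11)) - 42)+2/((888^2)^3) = -313640050194029740001/7599928261606244352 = -41.27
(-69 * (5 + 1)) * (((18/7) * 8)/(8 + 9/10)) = -596160/623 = -956.92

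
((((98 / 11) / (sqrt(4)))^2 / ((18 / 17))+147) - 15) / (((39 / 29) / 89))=9975.93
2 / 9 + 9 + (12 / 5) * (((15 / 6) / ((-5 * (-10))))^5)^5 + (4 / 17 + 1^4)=671088640000000000000000000000000459 / 64172851200000000000000000000000000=10.46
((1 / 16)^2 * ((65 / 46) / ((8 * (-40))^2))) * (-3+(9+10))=13 / 15073280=0.00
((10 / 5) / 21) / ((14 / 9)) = 3 / 49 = 0.06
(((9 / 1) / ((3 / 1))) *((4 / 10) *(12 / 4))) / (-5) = -18 / 25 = -0.72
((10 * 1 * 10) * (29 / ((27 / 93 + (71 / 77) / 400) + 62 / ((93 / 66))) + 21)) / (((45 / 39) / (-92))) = -21905740358320 / 126871803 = -172660.43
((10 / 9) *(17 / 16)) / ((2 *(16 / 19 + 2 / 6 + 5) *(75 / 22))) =323 / 11520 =0.03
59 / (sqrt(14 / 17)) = 59*sqrt(238) / 14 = 65.01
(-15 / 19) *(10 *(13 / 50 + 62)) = -9339 / 19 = -491.53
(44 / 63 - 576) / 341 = -36244 / 21483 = -1.69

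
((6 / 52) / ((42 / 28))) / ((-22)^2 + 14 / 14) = 1 / 6305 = 0.00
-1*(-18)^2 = -324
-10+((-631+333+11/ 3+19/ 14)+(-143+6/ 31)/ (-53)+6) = -20307205/ 69006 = -294.28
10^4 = 10000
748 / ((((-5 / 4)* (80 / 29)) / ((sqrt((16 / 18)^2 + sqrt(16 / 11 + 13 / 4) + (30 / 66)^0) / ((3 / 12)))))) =-986* sqrt(70180 + 5346* sqrt(253)) / 225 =-1726.47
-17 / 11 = -1.55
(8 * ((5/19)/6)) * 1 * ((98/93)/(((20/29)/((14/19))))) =39788/100719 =0.40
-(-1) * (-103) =-103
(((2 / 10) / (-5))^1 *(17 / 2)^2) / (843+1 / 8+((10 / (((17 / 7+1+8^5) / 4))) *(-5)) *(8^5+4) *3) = -662966 / 55770475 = -0.01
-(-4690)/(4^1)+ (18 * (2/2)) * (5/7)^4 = 1177.19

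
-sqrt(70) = -8.37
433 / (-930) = -0.47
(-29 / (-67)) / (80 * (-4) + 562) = 29 / 16214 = 0.00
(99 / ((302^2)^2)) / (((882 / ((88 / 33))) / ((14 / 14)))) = 11 / 305692733388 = 0.00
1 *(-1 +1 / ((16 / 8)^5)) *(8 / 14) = -31 / 56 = -0.55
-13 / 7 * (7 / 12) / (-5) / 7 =13 / 420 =0.03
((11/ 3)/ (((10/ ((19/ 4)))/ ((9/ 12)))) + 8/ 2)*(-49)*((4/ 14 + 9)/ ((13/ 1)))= -185.72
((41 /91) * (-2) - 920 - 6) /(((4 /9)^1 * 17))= -189783 /1547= -122.68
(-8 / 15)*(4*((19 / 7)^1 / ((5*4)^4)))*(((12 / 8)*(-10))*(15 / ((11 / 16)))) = 114 / 9625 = 0.01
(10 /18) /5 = 1 /9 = 0.11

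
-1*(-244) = 244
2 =2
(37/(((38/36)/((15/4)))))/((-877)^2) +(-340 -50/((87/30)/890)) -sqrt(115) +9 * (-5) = -13332289605975/847580158 -sqrt(115) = -15740.55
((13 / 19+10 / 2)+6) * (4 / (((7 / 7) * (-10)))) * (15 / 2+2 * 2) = -5106 / 95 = -53.75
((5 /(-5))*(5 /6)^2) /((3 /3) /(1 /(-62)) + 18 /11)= 275 /23904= 0.01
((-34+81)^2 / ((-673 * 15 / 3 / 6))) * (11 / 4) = -72897 / 6730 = -10.83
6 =6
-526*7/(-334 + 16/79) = 145439/13185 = 11.03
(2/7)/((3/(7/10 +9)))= 97/105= 0.92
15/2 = 7.50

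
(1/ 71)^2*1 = 1/ 5041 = 0.00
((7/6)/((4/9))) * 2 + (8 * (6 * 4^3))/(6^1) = 2069/4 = 517.25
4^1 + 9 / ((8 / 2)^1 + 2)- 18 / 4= 1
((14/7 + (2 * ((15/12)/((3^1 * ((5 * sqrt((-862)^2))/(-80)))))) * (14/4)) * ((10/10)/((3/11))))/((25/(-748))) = -20701648/96975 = -213.47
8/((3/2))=16/3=5.33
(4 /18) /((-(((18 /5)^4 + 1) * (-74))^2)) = -390625 /274797017535042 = -0.00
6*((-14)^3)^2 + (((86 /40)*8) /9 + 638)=2033003516 /45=45177855.91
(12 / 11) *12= 144 / 11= 13.09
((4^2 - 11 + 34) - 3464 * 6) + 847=-19898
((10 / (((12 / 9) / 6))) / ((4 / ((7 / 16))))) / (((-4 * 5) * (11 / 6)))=-189 / 1408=-0.13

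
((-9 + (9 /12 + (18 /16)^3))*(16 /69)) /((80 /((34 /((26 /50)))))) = -99025 /76544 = -1.29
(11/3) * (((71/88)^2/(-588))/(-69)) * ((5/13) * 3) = 0.00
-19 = -19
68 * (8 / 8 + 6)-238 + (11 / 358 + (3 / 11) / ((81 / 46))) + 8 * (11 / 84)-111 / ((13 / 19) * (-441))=16228101361 / 67729662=239.60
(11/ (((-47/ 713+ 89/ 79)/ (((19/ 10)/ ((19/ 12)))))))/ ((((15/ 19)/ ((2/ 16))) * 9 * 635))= 11772343/ 34143696000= 0.00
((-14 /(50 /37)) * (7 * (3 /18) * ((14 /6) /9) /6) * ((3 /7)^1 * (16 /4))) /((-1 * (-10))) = -1813 /20250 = -0.09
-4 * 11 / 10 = -22 / 5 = -4.40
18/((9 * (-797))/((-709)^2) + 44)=9048258/22110791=0.41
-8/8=-1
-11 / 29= -0.38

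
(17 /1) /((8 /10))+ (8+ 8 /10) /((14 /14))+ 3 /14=4237 /140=30.26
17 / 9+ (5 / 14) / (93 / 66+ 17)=1082 / 567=1.91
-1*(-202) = 202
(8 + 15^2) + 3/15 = 1166/5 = 233.20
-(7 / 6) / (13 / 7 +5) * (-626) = 15337 / 144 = 106.51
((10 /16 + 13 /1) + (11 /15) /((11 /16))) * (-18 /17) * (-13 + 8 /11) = 142803 /748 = 190.91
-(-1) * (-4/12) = -1/3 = -0.33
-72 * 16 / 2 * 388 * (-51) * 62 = 706669056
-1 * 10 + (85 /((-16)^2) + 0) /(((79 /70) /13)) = -62445 /10112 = -6.18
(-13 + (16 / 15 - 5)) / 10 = -127 / 75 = -1.69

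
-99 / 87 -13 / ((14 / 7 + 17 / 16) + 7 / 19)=-149027 / 30247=-4.93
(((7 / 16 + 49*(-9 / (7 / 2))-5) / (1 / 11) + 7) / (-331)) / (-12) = -22867 / 63552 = -0.36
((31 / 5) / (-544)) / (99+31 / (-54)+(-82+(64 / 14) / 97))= -0.00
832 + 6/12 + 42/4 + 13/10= 8443/10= 844.30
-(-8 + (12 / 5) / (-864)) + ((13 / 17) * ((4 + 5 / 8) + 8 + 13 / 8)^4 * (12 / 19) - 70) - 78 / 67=65120567107 / 3280320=19851.89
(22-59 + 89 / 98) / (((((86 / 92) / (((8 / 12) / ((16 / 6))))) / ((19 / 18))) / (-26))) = 264.91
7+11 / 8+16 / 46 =1605 / 184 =8.72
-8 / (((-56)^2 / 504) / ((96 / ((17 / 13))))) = -11232 / 119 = -94.39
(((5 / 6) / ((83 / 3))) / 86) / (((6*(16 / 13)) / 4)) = 0.00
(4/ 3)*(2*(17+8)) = 200/ 3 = 66.67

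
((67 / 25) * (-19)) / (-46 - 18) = 1273 / 1600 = 0.80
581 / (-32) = -581 / 32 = -18.16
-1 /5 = -0.20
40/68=10/17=0.59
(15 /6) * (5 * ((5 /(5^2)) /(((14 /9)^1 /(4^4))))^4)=14670595.81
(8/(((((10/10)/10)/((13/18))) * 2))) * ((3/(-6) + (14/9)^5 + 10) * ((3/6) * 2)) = 285685270/531441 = 537.57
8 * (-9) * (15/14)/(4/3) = -405/7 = -57.86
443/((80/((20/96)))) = 443/384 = 1.15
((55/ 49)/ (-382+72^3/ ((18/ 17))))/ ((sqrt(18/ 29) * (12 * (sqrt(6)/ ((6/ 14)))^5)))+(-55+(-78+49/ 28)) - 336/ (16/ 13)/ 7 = -681/ 4+11 * sqrt(87)/ 1855962858176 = -170.25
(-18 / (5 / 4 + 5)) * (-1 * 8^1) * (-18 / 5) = -10368 / 125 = -82.94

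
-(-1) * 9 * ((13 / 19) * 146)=17082 / 19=899.05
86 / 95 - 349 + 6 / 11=-363189 / 1045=-347.55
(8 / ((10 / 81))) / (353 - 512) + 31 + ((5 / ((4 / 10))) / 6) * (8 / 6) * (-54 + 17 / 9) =-2450458 / 21465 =-114.16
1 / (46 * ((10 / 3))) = 3 / 460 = 0.01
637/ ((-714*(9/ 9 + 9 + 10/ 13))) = -169/ 2040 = -0.08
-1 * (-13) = 13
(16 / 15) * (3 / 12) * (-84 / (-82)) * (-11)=-3.00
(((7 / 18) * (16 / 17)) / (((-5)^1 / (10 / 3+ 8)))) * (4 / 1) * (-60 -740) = 71680 / 27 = 2654.81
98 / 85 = 1.15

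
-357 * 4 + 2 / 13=-18562 / 13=-1427.85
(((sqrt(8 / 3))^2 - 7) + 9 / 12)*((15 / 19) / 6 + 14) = -7697 / 152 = -50.64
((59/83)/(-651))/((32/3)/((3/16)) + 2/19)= -3363/175535206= -0.00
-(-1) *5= 5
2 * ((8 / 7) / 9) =16 / 63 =0.25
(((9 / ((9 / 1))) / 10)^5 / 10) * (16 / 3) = 1 / 187500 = 0.00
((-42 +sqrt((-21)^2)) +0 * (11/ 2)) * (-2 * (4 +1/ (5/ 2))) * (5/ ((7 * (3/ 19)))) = 836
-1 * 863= -863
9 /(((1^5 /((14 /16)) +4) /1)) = 7 /4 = 1.75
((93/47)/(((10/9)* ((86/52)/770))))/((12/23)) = 6423417/4042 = 1589.17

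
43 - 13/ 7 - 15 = 183/ 7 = 26.14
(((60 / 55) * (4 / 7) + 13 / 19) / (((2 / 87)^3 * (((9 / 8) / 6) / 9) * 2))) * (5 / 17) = 18895743585 / 24871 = 759750.05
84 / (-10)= -42 / 5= -8.40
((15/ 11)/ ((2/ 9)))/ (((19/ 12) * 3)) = 270/ 209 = 1.29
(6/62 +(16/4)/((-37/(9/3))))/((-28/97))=25317/32116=0.79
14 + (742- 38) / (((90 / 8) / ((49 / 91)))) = 27902 / 585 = 47.70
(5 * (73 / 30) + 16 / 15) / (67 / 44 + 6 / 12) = 8734 / 1335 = 6.54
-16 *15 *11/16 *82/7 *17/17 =-1932.86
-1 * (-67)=67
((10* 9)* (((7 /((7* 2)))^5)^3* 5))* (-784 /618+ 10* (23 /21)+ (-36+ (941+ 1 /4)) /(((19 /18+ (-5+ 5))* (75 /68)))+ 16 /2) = 306395811 /28055552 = 10.92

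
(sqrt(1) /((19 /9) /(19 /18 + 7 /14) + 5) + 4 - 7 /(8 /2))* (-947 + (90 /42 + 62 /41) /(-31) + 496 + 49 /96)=-329832958391 /304063872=-1084.75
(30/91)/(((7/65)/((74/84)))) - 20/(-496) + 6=371607/42532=8.74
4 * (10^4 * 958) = 38320000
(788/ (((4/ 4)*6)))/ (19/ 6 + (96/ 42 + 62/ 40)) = 55160/ 2941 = 18.76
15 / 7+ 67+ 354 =2962 / 7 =423.14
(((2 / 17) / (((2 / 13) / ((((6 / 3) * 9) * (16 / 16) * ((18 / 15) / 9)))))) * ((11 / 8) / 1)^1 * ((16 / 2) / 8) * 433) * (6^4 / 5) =120370536 / 425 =283224.79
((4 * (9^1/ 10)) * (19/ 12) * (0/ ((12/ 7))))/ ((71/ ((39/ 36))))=0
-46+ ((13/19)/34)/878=-26090635/567188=-46.00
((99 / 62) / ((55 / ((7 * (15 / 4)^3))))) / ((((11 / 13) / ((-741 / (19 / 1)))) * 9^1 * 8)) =-2395575 / 349184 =-6.86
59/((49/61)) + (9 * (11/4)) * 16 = 23003/49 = 469.45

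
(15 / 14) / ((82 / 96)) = 360 / 287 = 1.25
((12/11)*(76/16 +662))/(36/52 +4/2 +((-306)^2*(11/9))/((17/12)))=104013/11552497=0.01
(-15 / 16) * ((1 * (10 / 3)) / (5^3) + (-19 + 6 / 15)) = 1393 / 80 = 17.41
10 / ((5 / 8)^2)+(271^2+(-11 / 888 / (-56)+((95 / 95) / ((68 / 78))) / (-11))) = 3415874686093 / 46495680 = 73466.50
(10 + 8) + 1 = 19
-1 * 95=-95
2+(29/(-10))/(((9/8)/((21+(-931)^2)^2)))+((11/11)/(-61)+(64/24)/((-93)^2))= -15326826266265736217/7913835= -1936712891570.99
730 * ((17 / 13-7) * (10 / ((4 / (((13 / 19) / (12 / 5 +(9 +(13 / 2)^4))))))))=-10804000 / 2730623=-3.96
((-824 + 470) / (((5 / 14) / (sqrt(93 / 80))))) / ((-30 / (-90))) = -3717* sqrt(465) / 25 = -3206.11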